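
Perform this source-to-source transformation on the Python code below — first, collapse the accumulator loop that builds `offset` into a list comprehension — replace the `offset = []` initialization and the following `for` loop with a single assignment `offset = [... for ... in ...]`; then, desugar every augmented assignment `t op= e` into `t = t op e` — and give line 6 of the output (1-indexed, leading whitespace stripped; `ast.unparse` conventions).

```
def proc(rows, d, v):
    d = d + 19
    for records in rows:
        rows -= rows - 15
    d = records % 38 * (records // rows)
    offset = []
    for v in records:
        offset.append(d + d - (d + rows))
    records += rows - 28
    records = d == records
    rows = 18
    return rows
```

Transformed code:
def proc(rows, d, v):
    d = d + 19
    for records in rows:
        rows = rows - (rows - 15)
    d = records % 38 * (records // rows)
    offset = [d + d - (d + rows) for v in records]
    records = records + (rows - 28)
    records = d == records
    rows = 18
    return rows

offset = [d + d - (d + rows) for v in records]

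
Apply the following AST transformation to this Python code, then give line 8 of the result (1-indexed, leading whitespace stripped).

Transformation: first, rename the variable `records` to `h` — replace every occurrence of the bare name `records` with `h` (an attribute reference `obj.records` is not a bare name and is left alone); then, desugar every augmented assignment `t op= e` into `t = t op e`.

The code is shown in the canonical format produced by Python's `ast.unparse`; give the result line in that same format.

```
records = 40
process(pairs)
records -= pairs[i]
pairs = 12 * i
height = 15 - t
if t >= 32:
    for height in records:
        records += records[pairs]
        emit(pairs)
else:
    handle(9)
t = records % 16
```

h = h + h[pairs]

Transformed code:
h = 40
process(pairs)
h = h - pairs[i]
pairs = 12 * i
height = 15 - t
if t >= 32:
    for height in h:
        h = h + h[pairs]
        emit(pairs)
else:
    handle(9)
t = h % 16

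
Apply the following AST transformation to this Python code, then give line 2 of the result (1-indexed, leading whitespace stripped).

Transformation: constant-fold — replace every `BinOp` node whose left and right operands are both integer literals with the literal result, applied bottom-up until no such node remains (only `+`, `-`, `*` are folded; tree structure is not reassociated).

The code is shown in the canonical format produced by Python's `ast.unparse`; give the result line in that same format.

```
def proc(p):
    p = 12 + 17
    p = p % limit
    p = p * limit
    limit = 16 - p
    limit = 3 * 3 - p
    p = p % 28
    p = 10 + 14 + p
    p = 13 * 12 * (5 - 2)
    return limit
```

p = 29

Transformed code:
def proc(p):
    p = 29
    p = p % limit
    p = p * limit
    limit = 16 - p
    limit = 9 - p
    p = p % 28
    p = 24 + p
    p = 468
    return limit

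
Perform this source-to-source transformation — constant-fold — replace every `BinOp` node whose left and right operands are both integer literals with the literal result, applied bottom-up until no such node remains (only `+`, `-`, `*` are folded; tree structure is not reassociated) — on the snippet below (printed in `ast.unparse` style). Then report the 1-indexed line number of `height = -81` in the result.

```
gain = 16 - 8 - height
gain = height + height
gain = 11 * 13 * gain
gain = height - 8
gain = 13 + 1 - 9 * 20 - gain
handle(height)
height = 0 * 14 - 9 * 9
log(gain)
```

7

Transformed code:
gain = 8 - height
gain = height + height
gain = 143 * gain
gain = height - 8
gain = -166 - gain
handle(height)
height = -81
log(gain)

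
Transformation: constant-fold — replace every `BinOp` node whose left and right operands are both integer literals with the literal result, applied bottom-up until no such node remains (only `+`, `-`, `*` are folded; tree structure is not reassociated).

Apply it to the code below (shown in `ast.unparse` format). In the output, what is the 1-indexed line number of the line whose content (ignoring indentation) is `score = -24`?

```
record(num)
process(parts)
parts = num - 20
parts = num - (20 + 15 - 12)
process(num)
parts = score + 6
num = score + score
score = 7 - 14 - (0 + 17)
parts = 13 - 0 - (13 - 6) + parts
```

Transformed code:
record(num)
process(parts)
parts = num - 20
parts = num - 23
process(num)
parts = score + 6
num = score + score
score = -24
parts = 6 + parts

8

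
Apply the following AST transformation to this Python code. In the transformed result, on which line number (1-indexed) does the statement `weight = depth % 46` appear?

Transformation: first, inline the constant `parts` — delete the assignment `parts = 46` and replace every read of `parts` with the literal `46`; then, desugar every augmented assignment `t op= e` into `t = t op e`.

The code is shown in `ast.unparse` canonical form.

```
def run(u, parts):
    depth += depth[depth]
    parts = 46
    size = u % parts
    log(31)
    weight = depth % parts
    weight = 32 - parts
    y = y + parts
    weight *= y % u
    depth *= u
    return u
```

Transformed code:
def run(u, parts):
    depth = depth + depth[depth]
    size = u % 46
    log(31)
    weight = depth % 46
    weight = 32 - 46
    y = y + 46
    weight = weight * (y % u)
    depth = depth * u
    return u

5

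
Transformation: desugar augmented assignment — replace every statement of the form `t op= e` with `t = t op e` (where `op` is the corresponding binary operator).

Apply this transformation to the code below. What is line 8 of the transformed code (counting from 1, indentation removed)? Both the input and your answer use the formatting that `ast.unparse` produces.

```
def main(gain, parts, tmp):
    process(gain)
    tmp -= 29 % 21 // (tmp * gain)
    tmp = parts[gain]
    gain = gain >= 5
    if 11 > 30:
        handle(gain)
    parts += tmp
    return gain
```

Transformed code:
def main(gain, parts, tmp):
    process(gain)
    tmp = tmp - 29 % 21 // (tmp * gain)
    tmp = parts[gain]
    gain = gain >= 5
    if 11 > 30:
        handle(gain)
    parts = parts + tmp
    return gain

parts = parts + tmp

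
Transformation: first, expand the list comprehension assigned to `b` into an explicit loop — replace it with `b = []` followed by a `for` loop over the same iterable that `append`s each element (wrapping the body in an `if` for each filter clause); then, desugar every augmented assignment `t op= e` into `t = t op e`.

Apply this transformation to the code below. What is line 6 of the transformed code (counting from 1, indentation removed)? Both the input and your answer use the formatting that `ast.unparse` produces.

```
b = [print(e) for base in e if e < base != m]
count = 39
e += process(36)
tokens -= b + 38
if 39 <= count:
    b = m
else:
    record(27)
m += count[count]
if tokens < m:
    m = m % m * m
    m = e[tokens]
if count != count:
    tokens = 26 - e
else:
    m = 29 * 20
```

e = e + process(36)

Transformed code:
b = []
for base in e:
    if e < base != m:
        b.append(print(e))
count = 39
e = e + process(36)
tokens = tokens - (b + 38)
if 39 <= count:
    b = m
else:
    record(27)
m = m + count[count]
if tokens < m:
    m = m % m * m
    m = e[tokens]
if count != count:
    tokens = 26 - e
else:
    m = 29 * 20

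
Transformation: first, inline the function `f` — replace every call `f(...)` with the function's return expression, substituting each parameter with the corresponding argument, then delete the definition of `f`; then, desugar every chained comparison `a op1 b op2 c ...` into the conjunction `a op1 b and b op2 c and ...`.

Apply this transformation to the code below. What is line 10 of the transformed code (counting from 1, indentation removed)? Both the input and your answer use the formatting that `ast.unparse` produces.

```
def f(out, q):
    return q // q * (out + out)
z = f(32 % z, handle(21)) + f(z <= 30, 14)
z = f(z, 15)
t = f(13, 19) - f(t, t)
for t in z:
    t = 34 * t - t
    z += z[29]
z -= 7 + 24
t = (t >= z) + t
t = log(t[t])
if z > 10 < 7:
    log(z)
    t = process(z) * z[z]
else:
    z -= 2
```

if z > 10 and 10 < 7:

Transformed code:
z = handle(21) // handle(21) * (32 % z + 32 % z) + 14 // 14 * ((z <= 30) + (z <= 30))
z = 15 // 15 * (z + z)
t = 19 // 19 * (13 + 13) - t // t * (t + t)
for t in z:
    t = 34 * t - t
    z += z[29]
z -= 7 + 24
t = (t >= z) + t
t = log(t[t])
if z > 10 and 10 < 7:
    log(z)
    t = process(z) * z[z]
else:
    z -= 2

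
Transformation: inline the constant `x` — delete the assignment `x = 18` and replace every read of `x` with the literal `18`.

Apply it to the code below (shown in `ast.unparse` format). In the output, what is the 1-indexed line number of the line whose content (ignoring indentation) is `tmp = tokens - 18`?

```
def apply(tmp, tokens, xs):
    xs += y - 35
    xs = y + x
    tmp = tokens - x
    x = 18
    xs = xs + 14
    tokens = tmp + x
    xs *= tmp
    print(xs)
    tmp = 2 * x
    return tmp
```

4

Transformed code:
def apply(tmp, tokens, xs):
    xs += y - 35
    xs = y + 18
    tmp = tokens - 18
    xs = xs + 14
    tokens = tmp + 18
    xs *= tmp
    print(xs)
    tmp = 2 * 18
    return tmp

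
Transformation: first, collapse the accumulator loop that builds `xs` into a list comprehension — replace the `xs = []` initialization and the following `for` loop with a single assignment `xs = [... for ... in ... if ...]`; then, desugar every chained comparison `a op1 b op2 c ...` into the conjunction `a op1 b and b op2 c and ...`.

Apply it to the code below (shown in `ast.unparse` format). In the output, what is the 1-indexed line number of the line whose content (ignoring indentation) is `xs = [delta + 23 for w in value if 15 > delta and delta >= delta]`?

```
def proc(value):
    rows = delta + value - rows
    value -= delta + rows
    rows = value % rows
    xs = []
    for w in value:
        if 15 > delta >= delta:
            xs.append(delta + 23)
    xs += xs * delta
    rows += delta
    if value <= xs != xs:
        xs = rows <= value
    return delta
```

Transformed code:
def proc(value):
    rows = delta + value - rows
    value -= delta + rows
    rows = value % rows
    xs = [delta + 23 for w in value if 15 > delta and delta >= delta]
    xs += xs * delta
    rows += delta
    if value <= xs and xs != xs:
        xs = rows <= value
    return delta

5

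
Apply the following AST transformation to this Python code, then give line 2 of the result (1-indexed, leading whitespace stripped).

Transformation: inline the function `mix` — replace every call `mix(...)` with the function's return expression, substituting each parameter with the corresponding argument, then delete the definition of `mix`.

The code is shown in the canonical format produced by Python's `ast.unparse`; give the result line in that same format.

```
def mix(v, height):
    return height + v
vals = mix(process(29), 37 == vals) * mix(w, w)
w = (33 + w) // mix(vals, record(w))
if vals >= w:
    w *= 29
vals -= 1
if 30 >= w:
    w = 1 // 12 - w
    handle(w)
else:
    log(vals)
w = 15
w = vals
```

w = (33 + w) // (record(w) + vals)

Transformed code:
vals = ((37 == vals) + process(29)) * (w + w)
w = (33 + w) // (record(w) + vals)
if vals >= w:
    w *= 29
vals -= 1
if 30 >= w:
    w = 1 // 12 - w
    handle(w)
else:
    log(vals)
w = 15
w = vals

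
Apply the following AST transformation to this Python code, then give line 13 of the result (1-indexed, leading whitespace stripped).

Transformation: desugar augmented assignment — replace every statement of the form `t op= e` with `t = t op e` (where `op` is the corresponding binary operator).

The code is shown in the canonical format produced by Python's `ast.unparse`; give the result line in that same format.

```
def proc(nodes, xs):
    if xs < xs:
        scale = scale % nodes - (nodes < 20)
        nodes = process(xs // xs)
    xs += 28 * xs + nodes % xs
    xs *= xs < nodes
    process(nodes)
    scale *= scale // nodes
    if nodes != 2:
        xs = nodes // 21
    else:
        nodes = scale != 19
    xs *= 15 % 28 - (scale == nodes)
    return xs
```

Transformed code:
def proc(nodes, xs):
    if xs < xs:
        scale = scale % nodes - (nodes < 20)
        nodes = process(xs // xs)
    xs = xs + (28 * xs + nodes % xs)
    xs = xs * (xs < nodes)
    process(nodes)
    scale = scale * (scale // nodes)
    if nodes != 2:
        xs = nodes // 21
    else:
        nodes = scale != 19
    xs = xs * (15 % 28 - (scale == nodes))
    return xs

xs = xs * (15 % 28 - (scale == nodes))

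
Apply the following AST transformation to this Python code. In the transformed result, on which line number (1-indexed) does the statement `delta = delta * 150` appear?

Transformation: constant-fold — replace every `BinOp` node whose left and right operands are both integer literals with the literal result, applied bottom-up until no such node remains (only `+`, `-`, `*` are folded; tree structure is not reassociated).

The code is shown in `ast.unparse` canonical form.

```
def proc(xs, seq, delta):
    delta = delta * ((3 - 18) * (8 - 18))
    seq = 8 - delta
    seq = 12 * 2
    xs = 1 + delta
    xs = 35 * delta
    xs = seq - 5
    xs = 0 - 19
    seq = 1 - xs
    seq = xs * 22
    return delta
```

Transformed code:
def proc(xs, seq, delta):
    delta = delta * 150
    seq = 8 - delta
    seq = 24
    xs = 1 + delta
    xs = 35 * delta
    xs = seq - 5
    xs = -19
    seq = 1 - xs
    seq = xs * 22
    return delta

2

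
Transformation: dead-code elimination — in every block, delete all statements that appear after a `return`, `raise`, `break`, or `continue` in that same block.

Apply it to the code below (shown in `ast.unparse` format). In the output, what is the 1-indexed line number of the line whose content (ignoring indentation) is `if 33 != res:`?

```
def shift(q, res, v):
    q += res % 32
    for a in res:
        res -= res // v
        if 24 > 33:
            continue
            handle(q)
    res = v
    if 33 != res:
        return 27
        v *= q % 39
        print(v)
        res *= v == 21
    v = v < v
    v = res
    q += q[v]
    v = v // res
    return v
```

8

Transformed code:
def shift(q, res, v):
    q += res % 32
    for a in res:
        res -= res // v
        if 24 > 33:
            continue
    res = v
    if 33 != res:
        return 27
    v = v < v
    v = res
    q += q[v]
    v = v // res
    return v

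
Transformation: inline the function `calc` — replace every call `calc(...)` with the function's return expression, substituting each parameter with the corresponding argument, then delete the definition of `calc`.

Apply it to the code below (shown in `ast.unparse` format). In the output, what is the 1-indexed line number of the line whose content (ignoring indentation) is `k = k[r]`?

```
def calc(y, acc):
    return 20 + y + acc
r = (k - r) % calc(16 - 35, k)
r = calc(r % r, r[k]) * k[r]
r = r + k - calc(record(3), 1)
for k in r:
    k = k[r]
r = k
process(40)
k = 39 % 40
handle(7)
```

5

Transformed code:
r = (k - r) % (20 + (16 - 35) + k)
r = (20 + r % r + r[k]) * k[r]
r = r + k - (20 + record(3) + 1)
for k in r:
    k = k[r]
r = k
process(40)
k = 39 % 40
handle(7)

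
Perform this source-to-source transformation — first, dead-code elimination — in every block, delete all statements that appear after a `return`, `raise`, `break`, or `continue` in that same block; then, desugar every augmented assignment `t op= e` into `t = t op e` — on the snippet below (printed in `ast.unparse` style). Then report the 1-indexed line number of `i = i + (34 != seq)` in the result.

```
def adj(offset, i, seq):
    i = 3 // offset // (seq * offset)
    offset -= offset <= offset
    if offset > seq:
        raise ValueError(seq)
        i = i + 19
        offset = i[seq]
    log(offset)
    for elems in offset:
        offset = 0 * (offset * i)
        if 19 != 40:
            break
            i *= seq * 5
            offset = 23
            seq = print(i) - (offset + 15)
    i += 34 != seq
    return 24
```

Transformed code:
def adj(offset, i, seq):
    i = 3 // offset // (seq * offset)
    offset = offset - (offset <= offset)
    if offset > seq:
        raise ValueError(seq)
    log(offset)
    for elems in offset:
        offset = 0 * (offset * i)
        if 19 != 40:
            break
    i = i + (34 != seq)
    return 24

11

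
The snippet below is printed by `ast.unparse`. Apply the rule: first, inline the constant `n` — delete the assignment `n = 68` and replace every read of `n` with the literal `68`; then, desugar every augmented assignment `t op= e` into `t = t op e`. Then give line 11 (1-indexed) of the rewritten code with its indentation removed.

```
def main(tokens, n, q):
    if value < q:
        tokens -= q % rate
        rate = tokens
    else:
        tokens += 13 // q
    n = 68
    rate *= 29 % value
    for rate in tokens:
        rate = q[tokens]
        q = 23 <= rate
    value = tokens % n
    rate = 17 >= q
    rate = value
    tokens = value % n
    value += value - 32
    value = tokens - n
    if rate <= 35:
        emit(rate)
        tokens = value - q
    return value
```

value = tokens % 68

Transformed code:
def main(tokens, n, q):
    if value < q:
        tokens = tokens - q % rate
        rate = tokens
    else:
        tokens = tokens + 13 // q
    rate = rate * (29 % value)
    for rate in tokens:
        rate = q[tokens]
        q = 23 <= rate
    value = tokens % 68
    rate = 17 >= q
    rate = value
    tokens = value % 68
    value = value + (value - 32)
    value = tokens - 68
    if rate <= 35:
        emit(rate)
        tokens = value - q
    return value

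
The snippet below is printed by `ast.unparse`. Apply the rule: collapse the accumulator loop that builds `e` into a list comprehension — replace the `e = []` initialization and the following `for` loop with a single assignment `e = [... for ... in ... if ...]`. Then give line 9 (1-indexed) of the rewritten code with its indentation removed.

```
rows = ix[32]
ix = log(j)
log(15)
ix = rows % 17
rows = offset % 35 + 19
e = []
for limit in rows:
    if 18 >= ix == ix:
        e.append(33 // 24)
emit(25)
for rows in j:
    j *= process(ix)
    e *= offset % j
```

j *= process(ix)

Transformed code:
rows = ix[32]
ix = log(j)
log(15)
ix = rows % 17
rows = offset % 35 + 19
e = [33 // 24 for limit in rows if 18 >= ix == ix]
emit(25)
for rows in j:
    j *= process(ix)
    e *= offset % j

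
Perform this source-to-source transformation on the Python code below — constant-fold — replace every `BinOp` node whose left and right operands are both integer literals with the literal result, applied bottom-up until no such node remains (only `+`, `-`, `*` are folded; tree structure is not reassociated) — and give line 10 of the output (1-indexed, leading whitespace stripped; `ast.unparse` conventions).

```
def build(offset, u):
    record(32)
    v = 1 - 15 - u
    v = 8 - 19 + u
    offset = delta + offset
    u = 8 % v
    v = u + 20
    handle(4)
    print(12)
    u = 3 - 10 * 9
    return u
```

Transformed code:
def build(offset, u):
    record(32)
    v = -14 - u
    v = -11 + u
    offset = delta + offset
    u = 8 % v
    v = u + 20
    handle(4)
    print(12)
    u = -87
    return u

u = -87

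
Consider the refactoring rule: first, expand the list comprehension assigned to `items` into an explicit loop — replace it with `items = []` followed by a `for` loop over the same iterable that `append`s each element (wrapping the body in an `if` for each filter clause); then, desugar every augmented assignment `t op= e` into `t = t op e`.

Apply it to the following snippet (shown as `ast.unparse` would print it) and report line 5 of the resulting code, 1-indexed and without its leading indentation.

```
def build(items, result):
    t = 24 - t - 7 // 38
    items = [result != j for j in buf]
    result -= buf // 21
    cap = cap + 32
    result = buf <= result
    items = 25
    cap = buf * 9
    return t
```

items.append(result != j)

Transformed code:
def build(items, result):
    t = 24 - t - 7 // 38
    items = []
    for j in buf:
        items.append(result != j)
    result = result - buf // 21
    cap = cap + 32
    result = buf <= result
    items = 25
    cap = buf * 9
    return t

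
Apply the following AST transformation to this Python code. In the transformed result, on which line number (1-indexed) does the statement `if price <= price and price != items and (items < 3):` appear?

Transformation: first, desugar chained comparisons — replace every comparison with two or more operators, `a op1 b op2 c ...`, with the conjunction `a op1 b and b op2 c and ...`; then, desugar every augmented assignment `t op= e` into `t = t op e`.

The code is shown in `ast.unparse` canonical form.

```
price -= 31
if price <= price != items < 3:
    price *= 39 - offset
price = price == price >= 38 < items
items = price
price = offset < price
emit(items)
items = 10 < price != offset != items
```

2

Transformed code:
price = price - 31
if price <= price and price != items and (items < 3):
    price = price * (39 - offset)
price = price == price and price >= 38 and (38 < items)
items = price
price = offset < price
emit(items)
items = 10 < price and price != offset and (offset != items)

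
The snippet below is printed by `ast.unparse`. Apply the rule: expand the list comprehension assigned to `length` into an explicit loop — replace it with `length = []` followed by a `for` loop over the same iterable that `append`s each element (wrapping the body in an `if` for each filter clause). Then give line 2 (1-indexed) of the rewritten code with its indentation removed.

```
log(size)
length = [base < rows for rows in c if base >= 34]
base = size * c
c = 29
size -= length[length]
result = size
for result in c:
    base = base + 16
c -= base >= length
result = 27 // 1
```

length = []

Transformed code:
log(size)
length = []
for rows in c:
    if base >= 34:
        length.append(base < rows)
base = size * c
c = 29
size -= length[length]
result = size
for result in c:
    base = base + 16
c -= base >= length
result = 27 // 1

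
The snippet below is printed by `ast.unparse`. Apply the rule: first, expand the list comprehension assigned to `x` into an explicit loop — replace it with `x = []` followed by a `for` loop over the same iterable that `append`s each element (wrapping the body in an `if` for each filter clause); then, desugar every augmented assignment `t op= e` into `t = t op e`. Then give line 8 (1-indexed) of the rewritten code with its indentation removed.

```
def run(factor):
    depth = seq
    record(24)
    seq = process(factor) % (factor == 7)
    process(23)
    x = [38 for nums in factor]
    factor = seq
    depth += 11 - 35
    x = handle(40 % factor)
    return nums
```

Transformed code:
def run(factor):
    depth = seq
    record(24)
    seq = process(factor) % (factor == 7)
    process(23)
    x = []
    for nums in factor:
        x.append(38)
    factor = seq
    depth = depth + (11 - 35)
    x = handle(40 % factor)
    return nums

x.append(38)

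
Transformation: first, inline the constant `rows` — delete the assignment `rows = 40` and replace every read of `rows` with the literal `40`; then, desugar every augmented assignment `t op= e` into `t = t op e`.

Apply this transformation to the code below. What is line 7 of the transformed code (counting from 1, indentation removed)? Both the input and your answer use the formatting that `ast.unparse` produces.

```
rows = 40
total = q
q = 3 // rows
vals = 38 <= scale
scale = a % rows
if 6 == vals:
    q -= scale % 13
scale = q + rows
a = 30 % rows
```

scale = q + 40

Transformed code:
total = q
q = 3 // 40
vals = 38 <= scale
scale = a % 40
if 6 == vals:
    q = q - scale % 13
scale = q + 40
a = 30 % 40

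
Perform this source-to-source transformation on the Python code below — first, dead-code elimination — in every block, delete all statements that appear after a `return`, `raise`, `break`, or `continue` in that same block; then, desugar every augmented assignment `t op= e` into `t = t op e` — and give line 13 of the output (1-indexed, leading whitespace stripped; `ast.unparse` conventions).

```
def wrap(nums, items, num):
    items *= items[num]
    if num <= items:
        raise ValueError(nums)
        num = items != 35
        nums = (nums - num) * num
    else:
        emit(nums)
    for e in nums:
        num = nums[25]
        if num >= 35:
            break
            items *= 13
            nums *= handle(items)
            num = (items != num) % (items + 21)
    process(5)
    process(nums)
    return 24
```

Transformed code:
def wrap(nums, items, num):
    items = items * items[num]
    if num <= items:
        raise ValueError(nums)
    else:
        emit(nums)
    for e in nums:
        num = nums[25]
        if num >= 35:
            break
    process(5)
    process(nums)
    return 24

return 24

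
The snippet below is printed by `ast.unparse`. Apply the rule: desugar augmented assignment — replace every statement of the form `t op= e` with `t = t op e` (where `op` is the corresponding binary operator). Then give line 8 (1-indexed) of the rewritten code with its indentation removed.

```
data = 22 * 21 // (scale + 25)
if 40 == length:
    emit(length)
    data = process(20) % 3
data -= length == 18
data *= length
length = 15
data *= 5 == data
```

Transformed code:
data = 22 * 21 // (scale + 25)
if 40 == length:
    emit(length)
    data = process(20) % 3
data = data - (length == 18)
data = data * length
length = 15
data = data * (5 == data)

data = data * (5 == data)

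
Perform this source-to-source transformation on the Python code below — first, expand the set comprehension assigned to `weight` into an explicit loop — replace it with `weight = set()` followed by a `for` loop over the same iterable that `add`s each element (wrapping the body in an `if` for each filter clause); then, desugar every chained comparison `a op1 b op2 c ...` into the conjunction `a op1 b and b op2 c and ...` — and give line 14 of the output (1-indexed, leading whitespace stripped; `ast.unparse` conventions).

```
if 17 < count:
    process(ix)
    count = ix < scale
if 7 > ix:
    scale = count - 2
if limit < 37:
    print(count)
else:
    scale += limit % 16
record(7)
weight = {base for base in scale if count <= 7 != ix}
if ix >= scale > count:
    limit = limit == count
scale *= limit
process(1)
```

weight.add(base)

Transformed code:
if 17 < count:
    process(ix)
    count = ix < scale
if 7 > ix:
    scale = count - 2
if limit < 37:
    print(count)
else:
    scale += limit % 16
record(7)
weight = set()
for base in scale:
    if count <= 7 and 7 != ix:
        weight.add(base)
if ix >= scale and scale > count:
    limit = limit == count
scale *= limit
process(1)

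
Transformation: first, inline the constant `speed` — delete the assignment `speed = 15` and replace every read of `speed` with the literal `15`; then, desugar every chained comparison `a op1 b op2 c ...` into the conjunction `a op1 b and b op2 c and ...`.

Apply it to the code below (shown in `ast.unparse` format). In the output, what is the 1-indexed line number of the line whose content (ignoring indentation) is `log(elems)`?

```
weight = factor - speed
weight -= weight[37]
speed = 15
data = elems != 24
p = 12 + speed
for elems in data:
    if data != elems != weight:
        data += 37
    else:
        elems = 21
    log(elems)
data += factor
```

10

Transformed code:
weight = factor - 15
weight -= weight[37]
data = elems != 24
p = 12 + 15
for elems in data:
    if data != elems and elems != weight:
        data += 37
    else:
        elems = 21
    log(elems)
data += factor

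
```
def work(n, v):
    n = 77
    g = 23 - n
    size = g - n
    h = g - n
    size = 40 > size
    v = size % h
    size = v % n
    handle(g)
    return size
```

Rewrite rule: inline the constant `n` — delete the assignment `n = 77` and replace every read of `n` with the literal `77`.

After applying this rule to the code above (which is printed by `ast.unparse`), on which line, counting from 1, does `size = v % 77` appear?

7

Transformed code:
def work(n, v):
    g = 23 - 77
    size = g - 77
    h = g - 77
    size = 40 > size
    v = size % h
    size = v % 77
    handle(g)
    return size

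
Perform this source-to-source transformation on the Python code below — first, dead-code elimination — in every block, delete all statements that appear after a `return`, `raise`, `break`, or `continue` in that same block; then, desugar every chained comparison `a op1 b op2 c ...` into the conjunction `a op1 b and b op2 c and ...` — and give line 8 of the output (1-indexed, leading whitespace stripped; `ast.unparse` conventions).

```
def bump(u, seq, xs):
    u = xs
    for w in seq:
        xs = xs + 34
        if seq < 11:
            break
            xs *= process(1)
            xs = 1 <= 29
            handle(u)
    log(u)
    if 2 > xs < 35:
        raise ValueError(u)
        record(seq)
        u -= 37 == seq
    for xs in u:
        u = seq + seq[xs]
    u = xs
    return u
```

Transformed code:
def bump(u, seq, xs):
    u = xs
    for w in seq:
        xs = xs + 34
        if seq < 11:
            break
    log(u)
    if 2 > xs and xs < 35:
        raise ValueError(u)
    for xs in u:
        u = seq + seq[xs]
    u = xs
    return u

if 2 > xs and xs < 35:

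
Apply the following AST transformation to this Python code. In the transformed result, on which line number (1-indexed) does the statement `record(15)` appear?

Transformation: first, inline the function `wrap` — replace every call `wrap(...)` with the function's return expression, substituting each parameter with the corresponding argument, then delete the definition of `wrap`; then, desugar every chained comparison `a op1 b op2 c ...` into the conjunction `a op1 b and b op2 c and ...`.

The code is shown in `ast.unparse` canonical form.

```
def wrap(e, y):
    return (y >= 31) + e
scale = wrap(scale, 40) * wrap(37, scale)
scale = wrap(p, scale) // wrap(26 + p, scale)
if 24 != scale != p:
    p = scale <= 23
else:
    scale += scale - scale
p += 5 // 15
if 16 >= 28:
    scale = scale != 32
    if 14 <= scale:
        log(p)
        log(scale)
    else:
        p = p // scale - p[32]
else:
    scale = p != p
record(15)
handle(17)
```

Transformed code:
scale = ((40 >= 31) + scale) * ((scale >= 31) + 37)
scale = ((scale >= 31) + p) // ((scale >= 31) + (26 + p))
if 24 != scale and scale != p:
    p = scale <= 23
else:
    scale += scale - scale
p += 5 // 15
if 16 >= 28:
    scale = scale != 32
    if 14 <= scale:
        log(p)
        log(scale)
    else:
        p = p // scale - p[32]
else:
    scale = p != p
record(15)
handle(17)

17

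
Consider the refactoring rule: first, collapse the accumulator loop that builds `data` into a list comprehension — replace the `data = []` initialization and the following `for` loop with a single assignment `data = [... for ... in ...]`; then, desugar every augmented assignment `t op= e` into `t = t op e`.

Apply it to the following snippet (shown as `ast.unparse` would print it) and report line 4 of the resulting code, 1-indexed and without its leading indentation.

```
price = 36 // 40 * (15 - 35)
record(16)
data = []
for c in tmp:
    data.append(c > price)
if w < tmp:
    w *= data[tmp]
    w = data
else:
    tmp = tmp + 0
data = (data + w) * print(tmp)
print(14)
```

Transformed code:
price = 36 // 40 * (15 - 35)
record(16)
data = [c > price for c in tmp]
if w < tmp:
    w = w * data[tmp]
    w = data
else:
    tmp = tmp + 0
data = (data + w) * print(tmp)
print(14)

if w < tmp:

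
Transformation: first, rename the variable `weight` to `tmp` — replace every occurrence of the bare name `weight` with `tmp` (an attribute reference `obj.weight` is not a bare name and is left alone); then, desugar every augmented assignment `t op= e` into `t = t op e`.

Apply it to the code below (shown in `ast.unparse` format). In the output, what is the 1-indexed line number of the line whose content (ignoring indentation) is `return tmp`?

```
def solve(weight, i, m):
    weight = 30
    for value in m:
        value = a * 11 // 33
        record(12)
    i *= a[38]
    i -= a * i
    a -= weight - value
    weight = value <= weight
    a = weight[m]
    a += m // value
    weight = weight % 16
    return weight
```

Transformed code:
def solve(tmp, i, m):
    tmp = 30
    for value in m:
        value = a * 11 // 33
        record(12)
    i = i * a[38]
    i = i - a * i
    a = a - (tmp - value)
    tmp = value <= tmp
    a = tmp[m]
    a = a + m // value
    tmp = tmp % 16
    return tmp

13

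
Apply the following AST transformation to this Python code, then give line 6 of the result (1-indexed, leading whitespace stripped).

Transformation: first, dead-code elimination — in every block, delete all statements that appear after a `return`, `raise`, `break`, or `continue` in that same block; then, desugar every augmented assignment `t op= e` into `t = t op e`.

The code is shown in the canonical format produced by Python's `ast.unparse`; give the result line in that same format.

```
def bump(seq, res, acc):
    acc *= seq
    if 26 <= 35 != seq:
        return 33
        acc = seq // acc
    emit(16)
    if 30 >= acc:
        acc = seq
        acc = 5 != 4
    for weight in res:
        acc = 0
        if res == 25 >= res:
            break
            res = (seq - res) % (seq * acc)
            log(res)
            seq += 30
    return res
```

if 30 >= acc:

Transformed code:
def bump(seq, res, acc):
    acc = acc * seq
    if 26 <= 35 != seq:
        return 33
    emit(16)
    if 30 >= acc:
        acc = seq
        acc = 5 != 4
    for weight in res:
        acc = 0
        if res == 25 >= res:
            break
    return res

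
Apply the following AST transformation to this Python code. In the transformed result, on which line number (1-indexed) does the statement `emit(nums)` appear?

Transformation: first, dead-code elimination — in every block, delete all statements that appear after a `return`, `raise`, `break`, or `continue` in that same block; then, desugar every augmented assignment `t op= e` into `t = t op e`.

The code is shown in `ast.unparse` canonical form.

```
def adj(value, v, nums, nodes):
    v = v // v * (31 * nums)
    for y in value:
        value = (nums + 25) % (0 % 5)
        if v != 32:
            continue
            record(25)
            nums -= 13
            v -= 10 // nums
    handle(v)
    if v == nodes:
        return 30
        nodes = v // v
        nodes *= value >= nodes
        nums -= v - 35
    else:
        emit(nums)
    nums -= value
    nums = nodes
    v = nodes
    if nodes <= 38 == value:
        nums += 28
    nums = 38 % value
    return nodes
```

11

Transformed code:
def adj(value, v, nums, nodes):
    v = v // v * (31 * nums)
    for y in value:
        value = (nums + 25) % (0 % 5)
        if v != 32:
            continue
    handle(v)
    if v == nodes:
        return 30
    else:
        emit(nums)
    nums = nums - value
    nums = nodes
    v = nodes
    if nodes <= 38 == value:
        nums = nums + 28
    nums = 38 % value
    return nodes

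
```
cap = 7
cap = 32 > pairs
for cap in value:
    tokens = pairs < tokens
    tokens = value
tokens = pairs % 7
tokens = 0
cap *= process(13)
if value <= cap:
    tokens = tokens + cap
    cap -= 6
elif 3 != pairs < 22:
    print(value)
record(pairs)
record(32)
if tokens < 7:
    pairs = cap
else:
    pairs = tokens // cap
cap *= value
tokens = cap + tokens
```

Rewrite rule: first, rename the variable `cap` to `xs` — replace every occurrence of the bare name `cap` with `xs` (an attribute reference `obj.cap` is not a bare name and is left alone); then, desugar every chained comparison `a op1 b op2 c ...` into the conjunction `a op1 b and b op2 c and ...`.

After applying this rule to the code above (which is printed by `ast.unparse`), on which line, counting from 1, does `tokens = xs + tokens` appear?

Transformed code:
xs = 7
xs = 32 > pairs
for xs in value:
    tokens = pairs < tokens
    tokens = value
tokens = pairs % 7
tokens = 0
xs *= process(13)
if value <= xs:
    tokens = tokens + xs
    xs -= 6
elif 3 != pairs and pairs < 22:
    print(value)
record(pairs)
record(32)
if tokens < 7:
    pairs = xs
else:
    pairs = tokens // xs
xs *= value
tokens = xs + tokens

21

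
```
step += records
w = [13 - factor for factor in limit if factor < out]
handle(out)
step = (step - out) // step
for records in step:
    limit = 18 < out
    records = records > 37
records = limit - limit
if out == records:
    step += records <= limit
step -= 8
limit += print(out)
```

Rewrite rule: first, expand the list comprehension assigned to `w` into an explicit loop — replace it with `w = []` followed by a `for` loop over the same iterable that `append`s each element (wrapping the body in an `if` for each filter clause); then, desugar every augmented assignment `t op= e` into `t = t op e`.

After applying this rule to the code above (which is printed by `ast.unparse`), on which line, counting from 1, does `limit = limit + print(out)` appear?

15

Transformed code:
step = step + records
w = []
for factor in limit:
    if factor < out:
        w.append(13 - factor)
handle(out)
step = (step - out) // step
for records in step:
    limit = 18 < out
    records = records > 37
records = limit - limit
if out == records:
    step = step + (records <= limit)
step = step - 8
limit = limit + print(out)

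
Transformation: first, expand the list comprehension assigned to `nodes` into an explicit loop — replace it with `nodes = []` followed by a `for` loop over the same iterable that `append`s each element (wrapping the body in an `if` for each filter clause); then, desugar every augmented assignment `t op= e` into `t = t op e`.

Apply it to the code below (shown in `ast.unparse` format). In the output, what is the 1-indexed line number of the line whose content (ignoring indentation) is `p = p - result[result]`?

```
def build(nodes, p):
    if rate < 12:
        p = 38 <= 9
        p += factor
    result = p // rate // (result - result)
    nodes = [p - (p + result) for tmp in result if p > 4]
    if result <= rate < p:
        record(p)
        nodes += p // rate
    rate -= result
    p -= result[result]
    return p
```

Transformed code:
def build(nodes, p):
    if rate < 12:
        p = 38 <= 9
        p = p + factor
    result = p // rate // (result - result)
    nodes = []
    for tmp in result:
        if p > 4:
            nodes.append(p - (p + result))
    if result <= rate < p:
        record(p)
        nodes = nodes + p // rate
    rate = rate - result
    p = p - result[result]
    return p

14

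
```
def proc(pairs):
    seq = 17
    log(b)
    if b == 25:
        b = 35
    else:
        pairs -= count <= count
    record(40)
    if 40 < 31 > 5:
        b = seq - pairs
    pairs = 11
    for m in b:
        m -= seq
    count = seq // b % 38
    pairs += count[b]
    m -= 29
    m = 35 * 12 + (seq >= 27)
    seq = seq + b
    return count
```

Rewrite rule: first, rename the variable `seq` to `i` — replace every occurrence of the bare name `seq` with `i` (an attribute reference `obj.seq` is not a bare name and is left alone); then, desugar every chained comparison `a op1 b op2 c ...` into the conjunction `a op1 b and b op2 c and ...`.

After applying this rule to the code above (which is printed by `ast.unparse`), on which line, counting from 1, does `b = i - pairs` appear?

Transformed code:
def proc(pairs):
    i = 17
    log(b)
    if b == 25:
        b = 35
    else:
        pairs -= count <= count
    record(40)
    if 40 < 31 and 31 > 5:
        b = i - pairs
    pairs = 11
    for m in b:
        m -= i
    count = i // b % 38
    pairs += count[b]
    m -= 29
    m = 35 * 12 + (i >= 27)
    i = i + b
    return count

10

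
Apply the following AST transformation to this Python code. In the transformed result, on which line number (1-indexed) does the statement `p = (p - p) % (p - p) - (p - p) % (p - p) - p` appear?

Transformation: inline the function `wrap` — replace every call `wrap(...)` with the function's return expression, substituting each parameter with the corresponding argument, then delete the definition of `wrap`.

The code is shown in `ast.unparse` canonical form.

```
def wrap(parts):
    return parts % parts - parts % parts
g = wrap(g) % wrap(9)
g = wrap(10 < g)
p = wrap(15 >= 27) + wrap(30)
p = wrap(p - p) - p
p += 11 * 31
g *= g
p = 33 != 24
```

Transformed code:
g = (g % g - g % g) % (9 % 9 - 9 % 9)
g = (10 < g) % (10 < g) - (10 < g) % (10 < g)
p = (15 >= 27) % (15 >= 27) - (15 >= 27) % (15 >= 27) + (30 % 30 - 30 % 30)
p = (p - p) % (p - p) - (p - p) % (p - p) - p
p += 11 * 31
g *= g
p = 33 != 24

4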